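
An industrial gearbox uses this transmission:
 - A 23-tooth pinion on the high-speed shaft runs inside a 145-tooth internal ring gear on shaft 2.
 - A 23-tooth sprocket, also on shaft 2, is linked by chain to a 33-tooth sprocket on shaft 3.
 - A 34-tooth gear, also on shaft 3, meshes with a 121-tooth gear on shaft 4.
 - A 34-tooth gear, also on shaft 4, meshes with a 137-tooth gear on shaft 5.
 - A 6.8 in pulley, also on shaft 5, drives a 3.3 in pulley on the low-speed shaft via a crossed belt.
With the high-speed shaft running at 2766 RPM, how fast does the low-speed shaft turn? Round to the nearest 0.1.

43.9 RPM

the high-speed shaft → shaft 2 (internal gear, 145/23): 2766 ÷ 6.3043 = 438.74 RPM
shaft 2 → shaft 3 (chain, 33/23): 438.74 ÷ 1.4348 = 305.79 RPM
shaft 3 → shaft 4 (gear mesh, 121/34): 305.79 ÷ 3.5588 = 85.925 RPM
shaft 4 → shaft 5 (gear mesh, 137/34): 85.925 ÷ 4.0294 = 21.324 RPM
shaft 5 → the low-speed shaft (belt, 3.3/6.8): 21.324 ÷ 0.48529 = 43.941 RPM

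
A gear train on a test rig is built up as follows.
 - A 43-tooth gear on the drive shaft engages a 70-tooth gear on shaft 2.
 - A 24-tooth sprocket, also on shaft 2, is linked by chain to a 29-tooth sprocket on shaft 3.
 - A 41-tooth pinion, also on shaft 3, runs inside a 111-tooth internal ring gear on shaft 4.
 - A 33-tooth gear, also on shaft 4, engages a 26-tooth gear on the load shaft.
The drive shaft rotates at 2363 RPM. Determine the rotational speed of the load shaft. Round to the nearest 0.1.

Gear mesh: ratio = 70/43 = 1.6279, so shaft 2 turns at 2363 / 1.6279 = 1451.6 RPM.
Chain: ratio = 29/24 = 1.2083, so shaft 3 turns at 1451.6 / 1.2083 = 1201.3 RPM.
Internal gear: ratio = 111/41 = 2.7073, so shaft 4 turns at 1201.3 / 2.7073 = 443.72 RPM.
Gear mesh: ratio = 26/33 = 0.78788, so the load shaft turns at 443.72 / 0.78788 = 563.18 RPM.

563.2 RPM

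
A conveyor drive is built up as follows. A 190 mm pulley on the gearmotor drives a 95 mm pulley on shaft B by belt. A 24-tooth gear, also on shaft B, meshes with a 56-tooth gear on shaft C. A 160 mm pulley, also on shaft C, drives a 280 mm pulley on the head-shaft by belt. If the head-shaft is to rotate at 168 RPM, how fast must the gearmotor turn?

343 RPM

Overall ratio R = 0.5 × 2.3333 × 1.75 = 2.0417.
Required input speed = output speed × R = 168 × 2.0417 = 343 RPM.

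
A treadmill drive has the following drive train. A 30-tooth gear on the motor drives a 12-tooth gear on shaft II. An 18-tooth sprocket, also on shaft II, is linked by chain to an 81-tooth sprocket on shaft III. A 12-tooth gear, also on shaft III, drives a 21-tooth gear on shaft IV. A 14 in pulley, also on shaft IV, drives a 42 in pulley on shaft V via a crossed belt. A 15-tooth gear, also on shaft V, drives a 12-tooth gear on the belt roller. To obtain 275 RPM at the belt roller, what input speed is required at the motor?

2079 RPM

Overall ratio R = 0.4 × 4.5 × 1.75 × 3 × 0.8 = 7.56.
Required input speed = output speed × R = 275 × 7.56 = 2079 RPM.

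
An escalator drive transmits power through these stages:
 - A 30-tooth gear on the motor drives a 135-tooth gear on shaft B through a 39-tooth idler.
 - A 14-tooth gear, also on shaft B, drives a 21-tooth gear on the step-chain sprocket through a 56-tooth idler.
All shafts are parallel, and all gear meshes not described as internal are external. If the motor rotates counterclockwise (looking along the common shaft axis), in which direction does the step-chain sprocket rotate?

counterclockwise

the motor → shaft B: driver → idler → driven is 2 external meshes, 2 reversals → CCW.
shaft B → the step-chain sprocket: driver → idler → driven is 2 external meshes, 2 reversals → CCW.
4 reversals in total — an even number — so the step-chain sprocket turns the same way as the motor.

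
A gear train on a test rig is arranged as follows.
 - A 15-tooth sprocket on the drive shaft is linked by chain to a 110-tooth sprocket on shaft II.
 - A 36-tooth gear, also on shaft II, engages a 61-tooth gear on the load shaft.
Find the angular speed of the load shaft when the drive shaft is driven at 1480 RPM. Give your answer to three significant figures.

Chain: ratio = 110/15 = 7.3333, so shaft II turns at 1480 / 7.3333 = 201.82 RPM.
Gear mesh: ratio = 61/36 = 1.6944, so the load shaft turns at 201.82 / 1.6944 = 119.11 RPM.

119 RPM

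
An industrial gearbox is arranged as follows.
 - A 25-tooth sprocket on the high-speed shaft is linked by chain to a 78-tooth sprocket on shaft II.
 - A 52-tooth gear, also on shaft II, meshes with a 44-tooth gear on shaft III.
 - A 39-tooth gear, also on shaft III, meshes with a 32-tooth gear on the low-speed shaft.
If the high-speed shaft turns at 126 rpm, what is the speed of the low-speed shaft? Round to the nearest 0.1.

the high-speed shaft → shaft II (chain, 78/25): 126 ÷ 3.12 = 40.385 rpm
shaft II → shaft III (gear mesh, 44/52): 40.385 ÷ 0.84615 = 47.727 rpm
shaft III → the low-speed shaft (gear mesh, 32/39): 47.727 ÷ 0.82051 = 58.168 rpm

58.2 rpm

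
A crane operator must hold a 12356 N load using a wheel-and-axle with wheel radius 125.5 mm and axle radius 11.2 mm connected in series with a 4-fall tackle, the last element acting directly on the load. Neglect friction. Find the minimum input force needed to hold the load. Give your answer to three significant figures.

276 N

Wheel-and-axle MA = R/r = 125.5/11.2 = 11.205.
Block-and-tackle MA = number of supporting rope parts = 4.
Combined ideal MA = 11.205 × 4 = 44.821.
Effort = load / MA = 12356 / 44.821 = 275.67 N.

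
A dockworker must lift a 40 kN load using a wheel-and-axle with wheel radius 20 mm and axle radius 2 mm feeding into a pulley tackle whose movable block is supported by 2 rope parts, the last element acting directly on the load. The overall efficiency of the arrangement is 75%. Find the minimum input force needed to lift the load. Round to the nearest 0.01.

Wheel-and-axle MA = R/r = 20/2 = 10.
Block-and-tackle MA = number of supporting rope parts = 2.
Combined ideal MA = 10 × 2 = 20.
Actual MA = 20 × 0.75 = 15.
Effort = load / actual MA = 40 / 15 = 2.6667 kN.

2.67 kN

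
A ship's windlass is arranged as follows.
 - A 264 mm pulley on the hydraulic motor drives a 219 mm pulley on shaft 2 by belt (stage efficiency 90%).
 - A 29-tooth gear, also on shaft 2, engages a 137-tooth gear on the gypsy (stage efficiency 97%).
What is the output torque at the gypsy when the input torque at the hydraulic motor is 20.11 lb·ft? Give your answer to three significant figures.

68.8 lb·ft

belt 219/264 = 0.82955 → τ = 20.11·0.82955·0.90 = 15.014 lb·ft
gear mesh 137/29 = 4.7241 → τ = 15.014·4.7241·0.97 = 68.8 lb·ft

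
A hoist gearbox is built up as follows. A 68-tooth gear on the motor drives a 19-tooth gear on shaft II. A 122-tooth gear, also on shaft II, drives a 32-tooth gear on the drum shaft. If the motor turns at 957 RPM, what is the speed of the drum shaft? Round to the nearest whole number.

13058 RPM

the motor → shaft II (gear mesh, 19/68): 957 ÷ 0.27941 = 3425.1 RPM
shaft II → the drum shaft (gear mesh, 32/122): 3425.1 ÷ 0.2623 = 13058 RPM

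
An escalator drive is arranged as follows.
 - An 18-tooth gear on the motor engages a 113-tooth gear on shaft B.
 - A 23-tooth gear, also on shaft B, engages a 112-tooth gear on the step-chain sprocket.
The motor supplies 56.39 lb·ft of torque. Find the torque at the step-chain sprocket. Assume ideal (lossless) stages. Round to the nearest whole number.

1724 lb·ft

Gear mesh: ratio = 113/18 = 6.2778; torque at shaft B = 56.39 × 6.2778 = 354 lb·ft.
Gear mesh: ratio = 112/23 = 4.8696; torque at the step-chain sprocket = 354 × 4.8696 = 1723.8 lb·ft.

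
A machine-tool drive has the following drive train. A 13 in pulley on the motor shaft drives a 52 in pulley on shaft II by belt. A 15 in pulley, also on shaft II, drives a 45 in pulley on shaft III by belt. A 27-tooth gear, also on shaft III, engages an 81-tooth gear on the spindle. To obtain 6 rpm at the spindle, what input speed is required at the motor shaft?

216 rpm

Overall ratio R = 4 × 3 × 3 = 36.
Required input speed = output speed × R = 6 × 36 = 216 rpm.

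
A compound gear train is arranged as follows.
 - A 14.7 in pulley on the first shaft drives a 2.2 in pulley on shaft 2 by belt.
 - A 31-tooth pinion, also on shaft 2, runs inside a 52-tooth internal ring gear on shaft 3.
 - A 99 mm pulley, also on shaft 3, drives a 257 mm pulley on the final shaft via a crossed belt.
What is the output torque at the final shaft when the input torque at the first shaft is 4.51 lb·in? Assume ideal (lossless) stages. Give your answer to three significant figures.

2.94 lb·in

belt 2.2/14.7 = 0.14966 → τ = 4.51·0.14966 = 0.67497 lb·in
internal gear 52/31 = 1.6774 → τ = 0.67497·1.6774 = 1.1322 lb·in
belt 257/99 = 2.596 → τ = 1.1322·2.596 = 2.9391 lb·in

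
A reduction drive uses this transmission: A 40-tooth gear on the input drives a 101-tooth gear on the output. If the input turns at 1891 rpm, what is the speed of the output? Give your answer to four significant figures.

Gear mesh: ratio = 101/40 = 2.525, so the output turns at 1891 / 2.525 = 748.91 rpm.

748.9 rpm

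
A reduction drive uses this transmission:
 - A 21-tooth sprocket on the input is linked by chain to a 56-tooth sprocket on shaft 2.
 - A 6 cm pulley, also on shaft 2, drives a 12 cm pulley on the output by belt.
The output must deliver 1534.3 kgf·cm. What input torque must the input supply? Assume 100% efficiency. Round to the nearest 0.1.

287.7 kgf·cm

Overall ratio R = 2.6667 × 2 = 5.3333.
Input torque = output torque / R = 1534.3 / 5.3333 = 287.68 kgf·cm.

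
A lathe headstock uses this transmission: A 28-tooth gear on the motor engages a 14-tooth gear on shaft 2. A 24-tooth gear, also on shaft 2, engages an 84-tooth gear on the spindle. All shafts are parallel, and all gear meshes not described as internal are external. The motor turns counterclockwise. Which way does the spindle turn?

the motor → shaft 2: external mesh, 1 reversal → CW.
shaft 2 → the spindle: external mesh, 1 reversal → CCW.
2 reversals in total — an even number — so the spindle turns the same way as the motor.

counterclockwise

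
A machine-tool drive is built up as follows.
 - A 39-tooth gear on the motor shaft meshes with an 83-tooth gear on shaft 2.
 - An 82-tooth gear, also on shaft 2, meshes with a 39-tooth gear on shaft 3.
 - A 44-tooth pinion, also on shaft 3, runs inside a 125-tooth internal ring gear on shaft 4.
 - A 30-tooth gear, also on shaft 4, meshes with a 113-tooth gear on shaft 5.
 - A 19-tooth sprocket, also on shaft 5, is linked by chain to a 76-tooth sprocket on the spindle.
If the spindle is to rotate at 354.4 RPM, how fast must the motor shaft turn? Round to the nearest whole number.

15354 RPM

Overall ratio R = 2.1282 × 0.47561 × 2.8409 × 3.7667 × 4 = 43.325.
Required input speed = output speed × R = 354.4 × 43.325 = 15354 RPM.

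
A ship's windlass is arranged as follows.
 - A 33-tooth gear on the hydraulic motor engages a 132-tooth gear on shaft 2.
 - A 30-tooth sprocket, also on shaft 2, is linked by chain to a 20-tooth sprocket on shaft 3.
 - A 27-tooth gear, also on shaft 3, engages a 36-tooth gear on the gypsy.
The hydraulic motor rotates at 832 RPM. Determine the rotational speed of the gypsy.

234 RPM

the hydraulic motor → shaft 2 (gear mesh, 132/33): 832 ÷ 4 = 208 RPM
shaft 2 → shaft 3 (chain, 20/30): 208 ÷ 0.66667 = 312 RPM
shaft 3 → the gypsy (gear mesh, 36/27): 312 ÷ 1.3333 = 234 RPM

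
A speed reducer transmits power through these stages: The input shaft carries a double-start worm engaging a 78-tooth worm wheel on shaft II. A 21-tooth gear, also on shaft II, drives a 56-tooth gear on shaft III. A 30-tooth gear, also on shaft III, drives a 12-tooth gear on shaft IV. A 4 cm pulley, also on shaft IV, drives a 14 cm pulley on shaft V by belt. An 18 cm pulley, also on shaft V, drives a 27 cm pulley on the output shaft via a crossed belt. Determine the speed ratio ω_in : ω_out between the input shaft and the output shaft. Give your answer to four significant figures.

218.4

Each stage contributes driven/driver: worm 78/2 = 39, gear mesh 56/21 = 2.6667, gear mesh 12/30 = 0.4, belt 14/4 = 3.5, belt 27/18 = 1.5.
Overall: 39 × 2.6667 × 0.4 × 3.5 × 1.5 = 218.4.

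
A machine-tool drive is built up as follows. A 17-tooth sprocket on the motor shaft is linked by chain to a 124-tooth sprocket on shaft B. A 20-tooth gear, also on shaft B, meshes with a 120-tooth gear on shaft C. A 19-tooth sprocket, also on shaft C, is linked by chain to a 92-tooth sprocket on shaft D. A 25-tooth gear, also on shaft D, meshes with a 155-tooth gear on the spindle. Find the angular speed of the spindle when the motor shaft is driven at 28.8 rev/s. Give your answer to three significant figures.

0.0219 rev/s

Chain: ratio = 124/17 = 7.2941, so shaft B turns at 28.8 / 7.2941 = 3.9484 rev/s.
Gear mesh: ratio = 120/20 = 6, so shaft C turns at 3.9484 / 6 = 0.65806 rev/s.
Chain: ratio = 92/19 = 4.8421, so shaft D turns at 0.65806 / 4.8421 = 0.1359 rev/s.
Gear mesh: ratio = 155/25 = 6.2, so the spindle turns at 0.1359 / 6.2 = 0.02192 rev/s.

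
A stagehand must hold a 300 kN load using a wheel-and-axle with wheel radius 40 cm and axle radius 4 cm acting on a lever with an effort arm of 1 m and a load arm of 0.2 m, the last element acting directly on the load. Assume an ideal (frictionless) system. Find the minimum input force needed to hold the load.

Wheel-and-axle MA = R/r = 40/4 = 10.
Lever MA = effort arm / load arm = 1/0.2 = 5.
Combined ideal MA = 10 × 5 = 50.
Effort = load / MA = 300 / 50 = 6 kN.

6 kN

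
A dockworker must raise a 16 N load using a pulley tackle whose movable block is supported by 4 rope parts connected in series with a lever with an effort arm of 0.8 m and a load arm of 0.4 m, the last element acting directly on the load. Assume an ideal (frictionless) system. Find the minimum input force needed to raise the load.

2 N

Block-and-tackle MA = number of supporting rope parts = 4.
Lever MA = effort arm / load arm = 0.8/0.4 = 2.
Combined ideal MA = 4 × 2 = 8.
Effort = load / MA = 16 / 8 = 2 N.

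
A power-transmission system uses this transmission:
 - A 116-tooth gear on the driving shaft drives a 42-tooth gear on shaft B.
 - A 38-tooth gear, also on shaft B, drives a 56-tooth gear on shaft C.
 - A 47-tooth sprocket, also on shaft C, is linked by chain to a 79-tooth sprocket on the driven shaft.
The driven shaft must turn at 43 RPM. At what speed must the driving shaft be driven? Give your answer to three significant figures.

38.6 RPM

Overall ratio R = 0.36207 × 1.4737 × 1.6809 = 0.89686.
Required input speed = output speed × R = 43 × 0.89686 = 38.565 RPM.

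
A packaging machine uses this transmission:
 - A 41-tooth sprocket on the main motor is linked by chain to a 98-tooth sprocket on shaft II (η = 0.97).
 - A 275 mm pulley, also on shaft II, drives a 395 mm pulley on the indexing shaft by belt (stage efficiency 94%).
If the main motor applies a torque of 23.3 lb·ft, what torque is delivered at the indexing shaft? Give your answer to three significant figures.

After the chain (98/41): 23.3 × 2.3902 × 0.97 = 54.022 lb·ft
After the belt (395/275): 54.022 × 1.4364 × 0.94 = 72.939 lb·ft

72.9 lb·ft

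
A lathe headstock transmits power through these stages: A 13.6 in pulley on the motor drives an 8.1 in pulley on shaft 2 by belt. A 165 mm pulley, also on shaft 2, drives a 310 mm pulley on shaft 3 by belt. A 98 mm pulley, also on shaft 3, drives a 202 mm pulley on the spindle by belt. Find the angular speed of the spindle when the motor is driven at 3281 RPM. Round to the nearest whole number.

1423 RPM

belt 8.1/13.6 = 0.59559 → 3281/0.59559 = 5508.8 RPM
belt 310/165 = 1.8788 → 5508.8/1.8788 = 2932.1 RPM
belt 202/98 = 2.0612 → 2932.1/2.0612 = 1422.5 RPM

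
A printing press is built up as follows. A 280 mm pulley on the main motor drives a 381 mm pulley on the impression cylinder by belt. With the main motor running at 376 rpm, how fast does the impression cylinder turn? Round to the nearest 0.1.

276.3 rpm

the main motor → the impression cylinder (belt, 381/280): 376 ÷ 1.3607 = 276.33 rpm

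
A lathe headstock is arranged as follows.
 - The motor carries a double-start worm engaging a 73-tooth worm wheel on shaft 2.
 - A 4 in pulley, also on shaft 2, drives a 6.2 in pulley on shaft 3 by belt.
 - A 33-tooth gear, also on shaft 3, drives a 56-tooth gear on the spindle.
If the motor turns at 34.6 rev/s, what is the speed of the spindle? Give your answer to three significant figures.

0.360 rev/s

the motor → shaft 2 (worm, 73/2): 34.6 ÷ 36.5 = 0.94795 rev/s
shaft 2 → shaft 3 (belt, 6.2/4): 0.94795 ÷ 1.55 = 0.61158 rev/s
shaft 3 → the spindle (gear mesh, 56/33): 0.61158 ÷ 1.697 = 0.36039 rev/s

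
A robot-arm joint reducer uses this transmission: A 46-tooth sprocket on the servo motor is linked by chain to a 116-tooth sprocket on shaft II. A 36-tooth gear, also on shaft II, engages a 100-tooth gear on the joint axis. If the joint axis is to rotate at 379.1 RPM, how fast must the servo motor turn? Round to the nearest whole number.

Overall ratio R = 2.5217 × 2.7778 = 7.0048.
Required input speed = output speed × R = 379.1 × 7.0048 = 2655.5 RPM.

2656 RPM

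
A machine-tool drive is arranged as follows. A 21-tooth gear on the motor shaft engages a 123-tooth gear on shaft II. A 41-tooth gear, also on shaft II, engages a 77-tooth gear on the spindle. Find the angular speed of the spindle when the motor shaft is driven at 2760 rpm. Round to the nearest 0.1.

250.9 rpm

the motor shaft → shaft II (gear mesh, 123/21): 2760 ÷ 5.8571 = 471.22 rpm
shaft II → the spindle (gear mesh, 77/41): 471.22 ÷ 1.878 = 250.91 rpm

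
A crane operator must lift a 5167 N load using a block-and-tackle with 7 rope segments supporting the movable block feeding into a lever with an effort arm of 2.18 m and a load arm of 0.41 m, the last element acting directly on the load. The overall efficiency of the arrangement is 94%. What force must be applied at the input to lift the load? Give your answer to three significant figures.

148 N

Block-and-tackle MA = number of supporting rope parts = 7.
Lever MA = effort arm / load arm = 2.18/0.41 = 5.3171.
Combined ideal MA = 7 × 5.3171 = 37.22.
Actual MA = 37.22 × 0.94 = 34.986.
Effort = load / actual MA = 5167 / 34.986 = 147.69 N.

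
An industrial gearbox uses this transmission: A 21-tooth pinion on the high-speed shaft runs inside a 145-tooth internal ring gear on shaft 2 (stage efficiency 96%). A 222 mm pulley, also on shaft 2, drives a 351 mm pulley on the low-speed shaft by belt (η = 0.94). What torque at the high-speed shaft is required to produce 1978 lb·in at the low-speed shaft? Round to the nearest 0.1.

200.8 lb·in

Overall ratio R = 6.9048 × 1.5811 = 10.917; overall efficiency η = 0.96 × 0.94 = 0.9024.
Input torque = output torque / (R × η) = 1978 / (10.917 × 0.9024) = 200.78 lb·in.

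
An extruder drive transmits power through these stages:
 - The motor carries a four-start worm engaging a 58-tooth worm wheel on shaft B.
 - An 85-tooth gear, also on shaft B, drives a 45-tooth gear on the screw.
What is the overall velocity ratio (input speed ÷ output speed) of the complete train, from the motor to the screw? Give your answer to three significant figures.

Each stage contributes driven/driver: worm 58/4 = 14.5, gear mesh 45/85 = 0.52941.
Overall: 14.5 × 0.52941 = 7.6765.

7.68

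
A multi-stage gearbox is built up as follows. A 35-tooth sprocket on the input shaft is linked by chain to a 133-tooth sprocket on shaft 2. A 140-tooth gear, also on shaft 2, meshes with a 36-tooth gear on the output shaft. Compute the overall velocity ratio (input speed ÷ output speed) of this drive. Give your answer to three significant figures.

Each stage contributes driven/driver: chain 133/35 = 3.8, gear mesh 36/140 = 0.25714.
Overall: 3.8 × 0.25714 = 0.97714.

0.977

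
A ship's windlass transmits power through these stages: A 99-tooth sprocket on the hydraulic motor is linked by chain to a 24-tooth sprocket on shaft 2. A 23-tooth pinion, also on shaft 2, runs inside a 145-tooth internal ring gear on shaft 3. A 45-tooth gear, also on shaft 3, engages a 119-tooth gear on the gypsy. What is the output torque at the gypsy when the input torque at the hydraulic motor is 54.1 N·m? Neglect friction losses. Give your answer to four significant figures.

chain 24/99 = 0.24242 → τ = 54.1·0.24242 = 13.115 N·m
internal gear 145/23 = 6.3043 → τ = 13.115·6.3043 = 82.682 N·m
gear mesh 119/45 = 2.6444 → τ = 82.682·2.6444 = 218.65 N·m

218.6 N·m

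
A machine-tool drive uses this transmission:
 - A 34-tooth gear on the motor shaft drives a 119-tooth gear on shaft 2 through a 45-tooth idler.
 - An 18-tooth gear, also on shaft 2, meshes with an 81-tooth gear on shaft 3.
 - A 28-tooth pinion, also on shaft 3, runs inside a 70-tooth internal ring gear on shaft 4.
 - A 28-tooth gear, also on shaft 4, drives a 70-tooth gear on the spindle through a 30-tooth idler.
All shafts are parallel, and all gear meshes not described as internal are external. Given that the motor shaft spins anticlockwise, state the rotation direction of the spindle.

clockwise

the motor shaft → shaft 2: driver → idler → driven is 2 external meshes, 2 reversals → CCW.
shaft 2 → shaft 3: external mesh, 1 reversal → CW.
shaft 3 → shaft 4: internal mesh, same direction → CW.
shaft 4 → the spindle: driver → idler → driven is 2 external meshes, 2 reversals → CW.
5 reversals in total — an odd number — so the spindle turns opposite to the motor shaft.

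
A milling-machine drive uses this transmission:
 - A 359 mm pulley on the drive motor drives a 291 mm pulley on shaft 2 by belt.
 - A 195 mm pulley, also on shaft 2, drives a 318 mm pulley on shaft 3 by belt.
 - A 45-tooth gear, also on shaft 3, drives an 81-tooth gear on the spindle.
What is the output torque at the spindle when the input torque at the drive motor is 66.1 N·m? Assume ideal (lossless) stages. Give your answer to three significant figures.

157 N·m

belt 291/359 = 0.81058 → τ = 66.1·0.81058 = 53.58 N·m
belt 318/195 = 1.6308 → τ = 53.58·1.6308 = 87.376 N·m
gear mesh 81/45 = 1.8 → τ = 87.376·1.8 = 157.28 N·m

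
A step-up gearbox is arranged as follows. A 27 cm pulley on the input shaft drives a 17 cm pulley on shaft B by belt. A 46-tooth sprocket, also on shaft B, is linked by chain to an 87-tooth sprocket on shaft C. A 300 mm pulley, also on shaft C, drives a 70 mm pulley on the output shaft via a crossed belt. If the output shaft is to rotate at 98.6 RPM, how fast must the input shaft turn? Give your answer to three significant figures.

27.4 RPM

Overall ratio R = 0.62963 × 1.8913 × 0.23333 = 0.27786.
Required input speed = output speed × R = 98.6 × 0.27786 = 27.397 RPM.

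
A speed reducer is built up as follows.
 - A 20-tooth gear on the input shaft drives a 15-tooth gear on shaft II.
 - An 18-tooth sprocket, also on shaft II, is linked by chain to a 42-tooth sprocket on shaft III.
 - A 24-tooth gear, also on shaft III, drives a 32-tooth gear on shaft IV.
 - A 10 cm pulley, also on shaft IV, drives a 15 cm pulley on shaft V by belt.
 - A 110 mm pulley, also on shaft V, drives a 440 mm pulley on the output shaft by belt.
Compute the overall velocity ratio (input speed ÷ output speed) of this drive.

Each stage contributes driven/driver: gear mesh 15/20 = 0.75, chain 42/18 = 2.3333, gear mesh 32/24 = 1.3333, belt 15/10 = 1.5, belt 440/110 = 4.
Overall: 0.75 × 2.3333 × 1.3333 × 1.5 × 4 = 14.

14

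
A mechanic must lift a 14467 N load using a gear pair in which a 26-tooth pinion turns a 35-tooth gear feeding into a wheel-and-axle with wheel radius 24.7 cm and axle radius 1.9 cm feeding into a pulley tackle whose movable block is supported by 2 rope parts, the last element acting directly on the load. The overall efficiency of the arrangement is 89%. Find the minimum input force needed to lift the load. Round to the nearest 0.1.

464.4 N

Gear pair MA = 35/26 = 1.3462.
Wheel-and-axle MA = R/r = 24.7/1.9 = 13.
Block-and-tackle MA = number of supporting rope parts = 2.
Combined ideal MA = 1.3462 × 13 × 2 = 35.
Actual MA = 35 × 0.89 = 31.15.
Effort = load / actual MA = 14467 / 31.15 = 464.43 N.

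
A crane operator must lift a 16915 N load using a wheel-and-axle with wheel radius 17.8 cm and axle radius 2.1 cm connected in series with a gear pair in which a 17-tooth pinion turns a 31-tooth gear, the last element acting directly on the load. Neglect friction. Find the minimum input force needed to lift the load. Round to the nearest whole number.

1094 N

Wheel-and-axle MA = R/r = 17.8/2.1 = 8.4762.
Gear pair MA = 31/17 = 1.8235.
Combined ideal MA = 8.4762 × 1.8235 = 15.457.
Effort = load / MA = 16915 / 15.457 = 1094.4 N.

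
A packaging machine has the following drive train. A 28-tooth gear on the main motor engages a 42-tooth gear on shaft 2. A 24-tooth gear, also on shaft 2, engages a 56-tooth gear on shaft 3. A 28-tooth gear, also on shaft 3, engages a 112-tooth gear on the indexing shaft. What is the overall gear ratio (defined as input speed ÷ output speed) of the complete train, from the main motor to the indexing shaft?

14

Each stage contributes driven/driver: gear mesh 42/28 = 1.5, gear mesh 56/24 = 2.3333, gear mesh 112/28 = 4.
Overall: 1.5 × 2.3333 × 4 = 14.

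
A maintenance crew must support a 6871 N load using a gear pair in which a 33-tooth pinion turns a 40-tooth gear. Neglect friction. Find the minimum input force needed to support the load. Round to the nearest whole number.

Gear pair MA = 40/33 = 1.2121.
Effort = load / MA = 6871 / 1.2121 = 5668.6 N.

5669 N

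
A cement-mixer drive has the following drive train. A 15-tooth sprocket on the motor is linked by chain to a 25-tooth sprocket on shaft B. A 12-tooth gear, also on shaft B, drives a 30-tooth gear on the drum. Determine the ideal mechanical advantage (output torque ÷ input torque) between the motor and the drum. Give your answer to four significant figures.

4.167

Each stage contributes driven/driver: chain 25/15 = 1.6667, gear mesh 30/12 = 2.5.
Overall: 1.6667 × 2.5 = 4.1667.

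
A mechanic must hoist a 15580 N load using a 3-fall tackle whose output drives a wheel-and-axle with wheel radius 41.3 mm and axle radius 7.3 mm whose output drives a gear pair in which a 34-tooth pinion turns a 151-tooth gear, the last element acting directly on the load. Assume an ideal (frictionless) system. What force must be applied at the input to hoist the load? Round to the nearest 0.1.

206.7 N

Block-and-tackle MA = number of supporting rope parts = 3.
Wheel-and-axle MA = R/r = 41.3/7.3 = 5.6575.
Gear pair MA = 151/34 = 4.4412.
Combined ideal MA = 3 × 5.6575 × 4.4412 = 75.378.
Effort = load / MA = 15580 / 75.378 = 206.69 N.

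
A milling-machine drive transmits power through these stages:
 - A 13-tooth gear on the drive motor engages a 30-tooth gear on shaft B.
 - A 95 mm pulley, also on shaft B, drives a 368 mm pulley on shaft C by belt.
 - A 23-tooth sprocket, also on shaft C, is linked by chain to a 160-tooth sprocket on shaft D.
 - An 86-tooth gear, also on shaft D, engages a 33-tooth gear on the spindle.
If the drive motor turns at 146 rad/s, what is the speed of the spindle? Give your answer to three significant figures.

6.12 rad/s

the drive motor → shaft B (gear mesh, 30/13): 146 ÷ 2.3077 = 63.267 rad/s
shaft B → shaft C (belt, 368/95): 63.267 ÷ 3.8737 = 16.332 rad/s
shaft C → shaft D (chain, 160/23): 16.332 ÷ 6.9565 = 2.3478 rad/s
shaft D → the spindle (gear mesh, 33/86): 2.3478 ÷ 0.38372 = 6.1185 rad/s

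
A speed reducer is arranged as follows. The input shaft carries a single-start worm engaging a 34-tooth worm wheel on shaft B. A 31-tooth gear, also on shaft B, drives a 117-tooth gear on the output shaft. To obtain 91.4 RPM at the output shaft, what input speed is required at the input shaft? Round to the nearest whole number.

11729 RPM

Overall ratio R = 34 × 3.7742 = 128.32.
Required input speed = output speed × R = 91.4 × 128.32 = 11729 RPM.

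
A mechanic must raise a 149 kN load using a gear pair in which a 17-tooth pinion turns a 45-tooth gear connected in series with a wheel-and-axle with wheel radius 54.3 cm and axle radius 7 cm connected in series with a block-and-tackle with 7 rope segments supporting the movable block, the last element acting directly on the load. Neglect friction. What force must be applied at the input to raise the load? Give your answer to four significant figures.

Gear pair MA = 45/17 = 2.6471.
Wheel-and-axle MA = R/r = 54.3/7 = 7.7571.
Block-and-tackle MA = number of supporting rope parts = 7.
Combined ideal MA = 2.6471 × 7.7571 × 7 = 143.74.
Effort = load / MA = 149 / 143.74 = 1.0366 kN.

1.037 kN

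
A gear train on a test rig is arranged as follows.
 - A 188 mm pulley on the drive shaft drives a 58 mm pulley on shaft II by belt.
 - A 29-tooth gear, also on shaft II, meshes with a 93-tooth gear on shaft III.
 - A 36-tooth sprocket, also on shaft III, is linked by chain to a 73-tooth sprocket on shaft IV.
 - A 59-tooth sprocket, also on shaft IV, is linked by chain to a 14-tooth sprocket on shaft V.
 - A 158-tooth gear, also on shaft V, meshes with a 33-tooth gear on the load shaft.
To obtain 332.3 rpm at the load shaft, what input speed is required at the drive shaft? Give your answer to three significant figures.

Overall ratio R = 0.30851 × 3.2069 × 2.0278 × 0.23729 × 0.20886 = 0.099428.
Required input speed = output speed × R = 332.3 × 0.099428 = 33.04 rpm.

33.0 rpm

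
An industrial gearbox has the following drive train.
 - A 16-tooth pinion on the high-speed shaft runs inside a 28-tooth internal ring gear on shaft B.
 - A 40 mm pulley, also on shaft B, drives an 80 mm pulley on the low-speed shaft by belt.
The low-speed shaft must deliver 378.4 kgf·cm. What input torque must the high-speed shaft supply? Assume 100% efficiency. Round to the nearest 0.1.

Overall ratio R = 1.75 × 2 = 3.5.
Input torque = output torque / R = 378.4 / 3.5 = 108.11 kgf·cm.

108.1 kgf·cm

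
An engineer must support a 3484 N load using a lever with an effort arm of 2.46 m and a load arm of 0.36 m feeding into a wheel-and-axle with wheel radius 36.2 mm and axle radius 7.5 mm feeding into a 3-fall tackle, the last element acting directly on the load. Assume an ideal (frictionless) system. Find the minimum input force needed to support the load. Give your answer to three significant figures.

35.2 N

Lever MA = effort arm / load arm = 2.46/0.36 = 6.8333.
Wheel-and-axle MA = R/r = 36.2/7.5 = 4.8267.
Block-and-tackle MA = number of supporting rope parts = 3.
Combined ideal MA = 6.8333 × 4.8267 × 3 = 98.947.
Effort = load / MA = 3484 / 98.947 = 35.211 N.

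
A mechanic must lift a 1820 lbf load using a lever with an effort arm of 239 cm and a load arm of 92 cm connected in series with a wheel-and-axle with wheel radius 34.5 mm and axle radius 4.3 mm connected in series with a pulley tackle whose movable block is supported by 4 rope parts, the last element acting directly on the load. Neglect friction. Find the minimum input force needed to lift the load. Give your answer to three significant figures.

Lever MA = effort arm / load arm = 239/92 = 2.5978.
Wheel-and-axle MA = R/r = 34.5/4.3 = 8.0233.
Block-and-tackle MA = number of supporting rope parts = 4.
Combined ideal MA = 2.5978 × 8.0233 × 4 = 83.372.
Effort = load / MA = 1820 / 83.372 = 21.83 lbf.

21.8 lbf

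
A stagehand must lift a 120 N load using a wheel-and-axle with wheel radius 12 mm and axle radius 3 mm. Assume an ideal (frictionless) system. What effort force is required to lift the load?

30 N

Wheel-and-axle MA = R/r = 12/3 = 4.
Effort = load / MA = 120 / 4 = 30 N.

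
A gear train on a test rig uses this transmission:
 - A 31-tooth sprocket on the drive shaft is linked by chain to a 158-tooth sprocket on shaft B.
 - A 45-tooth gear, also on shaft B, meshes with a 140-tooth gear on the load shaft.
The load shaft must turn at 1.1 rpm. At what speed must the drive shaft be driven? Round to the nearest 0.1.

Overall ratio R = 5.0968 × 3.1111 = 15.857.
Required input speed = output speed × R = 1.1 × 15.857 = 17.442 rpm.

17.4 rpm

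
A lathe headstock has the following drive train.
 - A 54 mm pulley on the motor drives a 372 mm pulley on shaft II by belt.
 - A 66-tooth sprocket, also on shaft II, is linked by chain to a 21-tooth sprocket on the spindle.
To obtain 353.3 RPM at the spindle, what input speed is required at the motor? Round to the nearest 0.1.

Overall ratio R = 6.8889 × 0.31818 = 2.1919.
Required input speed = output speed × R = 353.3 × 2.1919 = 774.41 RPM.

774.4 RPM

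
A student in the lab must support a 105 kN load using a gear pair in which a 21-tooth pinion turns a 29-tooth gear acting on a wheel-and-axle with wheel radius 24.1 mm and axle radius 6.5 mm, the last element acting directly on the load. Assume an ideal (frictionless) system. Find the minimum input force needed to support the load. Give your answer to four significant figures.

20.51 kN

Gear pair MA = 29/21 = 1.381.
Wheel-and-axle MA = R/r = 24.1/6.5 = 3.7077.
Combined ideal MA = 1.381 × 3.7077 = 5.1201.
Effort = load / MA = 105 / 5.1201 = 20.507 kN.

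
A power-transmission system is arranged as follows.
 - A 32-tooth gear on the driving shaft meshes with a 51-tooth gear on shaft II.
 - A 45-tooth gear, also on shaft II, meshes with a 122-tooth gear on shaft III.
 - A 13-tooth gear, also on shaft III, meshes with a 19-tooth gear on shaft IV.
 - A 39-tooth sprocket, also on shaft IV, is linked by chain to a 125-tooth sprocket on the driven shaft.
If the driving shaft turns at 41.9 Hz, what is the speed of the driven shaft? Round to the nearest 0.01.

gear mesh 51/32 = 1.5938 → 41.9/1.5938 = 26.29 Hz
gear mesh 122/45 = 2.7111 → 26.29/2.7111 = 9.6972 Hz
gear mesh 19/13 = 1.4615 → 9.6972/1.4615 = 6.6349 Hz
chain 125/39 = 3.2051 → 6.6349/3.2051 = 2.0701 Hz

2.07 Hz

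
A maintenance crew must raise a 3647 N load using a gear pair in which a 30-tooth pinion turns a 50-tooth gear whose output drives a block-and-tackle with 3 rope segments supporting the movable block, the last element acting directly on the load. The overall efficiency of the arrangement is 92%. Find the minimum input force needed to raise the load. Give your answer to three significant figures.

Gear pair MA = 50/30 = 1.6667.
Block-and-tackle MA = number of supporting rope parts = 3.
Combined ideal MA = 1.6667 × 3 = 5.
Actual MA = 5 × 0.92 = 4.6.
Effort = load / actual MA = 3647 / 4.6 = 792.83 N.

793 N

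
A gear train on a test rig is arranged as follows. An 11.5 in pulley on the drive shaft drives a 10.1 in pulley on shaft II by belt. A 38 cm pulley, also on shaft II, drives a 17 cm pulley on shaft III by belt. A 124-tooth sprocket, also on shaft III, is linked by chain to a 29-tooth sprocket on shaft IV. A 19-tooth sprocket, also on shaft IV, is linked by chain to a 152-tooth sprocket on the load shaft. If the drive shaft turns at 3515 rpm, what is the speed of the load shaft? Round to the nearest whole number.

4782 rpm

belt 10.1/11.5 = 0.87826 → 3515/0.87826 = 4002.2 rpm
belt 17/38 = 0.44737 → 4002.2/0.44737 = 8946.2 rpm
chain 29/124 = 0.23387 → 8946.2/0.23387 = 38253 rpm
chain 152/19 = 8 → 38253/8 = 4781.6 rpm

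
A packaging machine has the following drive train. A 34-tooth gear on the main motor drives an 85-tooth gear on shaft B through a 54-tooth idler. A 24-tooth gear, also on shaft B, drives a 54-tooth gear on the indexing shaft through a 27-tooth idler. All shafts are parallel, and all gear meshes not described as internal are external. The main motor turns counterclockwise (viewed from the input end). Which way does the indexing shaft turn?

the main motor → shaft B: driver → idler → driven is 2 external meshes, 2 reversals → CCW.
shaft B → the indexing shaft: driver → idler → driven is 2 external meshes, 2 reversals → CCW.
4 reversals in total — an even number — so the indexing shaft turns the same way as the main motor.

counterclockwise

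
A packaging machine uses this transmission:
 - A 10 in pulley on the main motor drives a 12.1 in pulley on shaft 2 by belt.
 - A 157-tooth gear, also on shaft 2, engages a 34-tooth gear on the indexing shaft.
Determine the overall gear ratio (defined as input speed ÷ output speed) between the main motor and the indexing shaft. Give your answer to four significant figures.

Each stage contributes driven/driver: belt 12.1/10 = 1.21, gear mesh 34/157 = 0.21656.
Overall: 1.21 × 0.21656 = 0.26204.

0.2620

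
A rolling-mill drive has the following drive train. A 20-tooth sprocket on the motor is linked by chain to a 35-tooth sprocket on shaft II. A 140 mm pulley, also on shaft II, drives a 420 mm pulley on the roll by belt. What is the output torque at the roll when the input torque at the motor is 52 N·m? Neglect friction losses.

After the chain (35/20): 52 × 1.75 = 91 N·m
After the belt (420/140): 91 × 3 = 273 N·m

273 N·m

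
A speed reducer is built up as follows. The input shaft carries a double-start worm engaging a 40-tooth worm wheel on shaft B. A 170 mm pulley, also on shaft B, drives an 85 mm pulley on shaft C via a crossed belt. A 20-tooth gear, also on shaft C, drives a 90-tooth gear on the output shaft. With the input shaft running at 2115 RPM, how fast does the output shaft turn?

worm 40/2 = 20 → 2115/20 = 105.75 RPM
belt 85/170 = 0.5 → 105.75/0.5 = 211.5 RPM
gear mesh 90/20 = 4.5 → 211.5/4.5 = 47 RPM

47 RPM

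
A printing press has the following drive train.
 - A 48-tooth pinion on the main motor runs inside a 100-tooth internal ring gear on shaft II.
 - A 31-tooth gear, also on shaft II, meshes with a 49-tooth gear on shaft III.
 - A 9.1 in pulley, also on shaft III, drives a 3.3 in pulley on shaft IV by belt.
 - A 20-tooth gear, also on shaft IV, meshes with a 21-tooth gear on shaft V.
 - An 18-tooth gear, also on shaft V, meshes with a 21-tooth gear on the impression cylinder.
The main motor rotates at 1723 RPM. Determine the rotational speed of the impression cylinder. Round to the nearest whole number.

1178 RPM

Internal gear: ratio = 100/48 = 2.0833, so shaft II turns at 1723 / 2.0833 = 827.04 RPM.
Gear mesh: ratio = 49/31 = 1.5806, so shaft III turns at 827.04 / 1.5806 = 523.23 RPM.
Belt: ratio = 3.3/9.1 = 0.36264, so shaft IV turns at 523.23 / 0.36264 = 1442.8 RPM.
Gear mesh: ratio = 21/20 = 1.05, so shaft V turns at 1442.8 / 1.05 = 1374.1 RPM.
Gear mesh: ratio = 21/18 = 1.1667, so the impression cylinder turns at 1374.1 / 1.1667 = 1177.8 RPM.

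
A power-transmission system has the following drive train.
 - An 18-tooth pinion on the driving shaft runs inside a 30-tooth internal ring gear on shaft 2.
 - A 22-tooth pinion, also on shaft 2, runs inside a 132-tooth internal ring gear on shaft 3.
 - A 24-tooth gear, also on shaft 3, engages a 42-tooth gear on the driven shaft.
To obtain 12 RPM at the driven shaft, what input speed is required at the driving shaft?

210 RPM

Overall ratio R = 1.6667 × 6 × 1.75 = 17.5.
Required input speed = output speed × R = 12 × 17.5 = 210 RPM.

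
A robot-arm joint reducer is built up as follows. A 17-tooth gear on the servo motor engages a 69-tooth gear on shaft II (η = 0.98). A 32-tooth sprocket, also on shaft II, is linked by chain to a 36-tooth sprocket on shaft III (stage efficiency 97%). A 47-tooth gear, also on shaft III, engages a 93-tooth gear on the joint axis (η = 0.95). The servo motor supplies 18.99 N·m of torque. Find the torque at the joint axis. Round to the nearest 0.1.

Gear mesh: ratio = 69/17 = 4.0588; torque at shaft II = 18.99 × 4.0588 × 0.98 = 75.536 N·m.
Chain: ratio = 36/32 = 1.125; torque at shaft III = 75.536 × 1.125 × 0.97 = 82.428 N·m.
Gear mesh: ratio = 93/47 = 1.9787; torque at the joint axis = 82.428 × 1.9787 × 0.95 = 154.95 N·m.

154.9 N·m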